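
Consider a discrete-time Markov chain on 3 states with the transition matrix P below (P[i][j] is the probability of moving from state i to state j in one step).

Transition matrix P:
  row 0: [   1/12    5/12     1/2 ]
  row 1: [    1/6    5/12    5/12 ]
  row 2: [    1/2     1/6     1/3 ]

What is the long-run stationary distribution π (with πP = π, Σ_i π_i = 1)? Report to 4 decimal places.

π = [0.2788, 0.3152, 0.4061]

Balance equations π_j = Σ_i π_i·P[i][j]:
  π_0 = 1/12·π_0 + 1/6·π_1 + 1/2·π_2
  π_1 = 5/12·π_0 + 5/12·π_1 + 1/6·π_2
  normalize: π_0 + π_1 + π_2 = 1
Solving the linear system gives exactly π = [46/165, 52/165, 67/165].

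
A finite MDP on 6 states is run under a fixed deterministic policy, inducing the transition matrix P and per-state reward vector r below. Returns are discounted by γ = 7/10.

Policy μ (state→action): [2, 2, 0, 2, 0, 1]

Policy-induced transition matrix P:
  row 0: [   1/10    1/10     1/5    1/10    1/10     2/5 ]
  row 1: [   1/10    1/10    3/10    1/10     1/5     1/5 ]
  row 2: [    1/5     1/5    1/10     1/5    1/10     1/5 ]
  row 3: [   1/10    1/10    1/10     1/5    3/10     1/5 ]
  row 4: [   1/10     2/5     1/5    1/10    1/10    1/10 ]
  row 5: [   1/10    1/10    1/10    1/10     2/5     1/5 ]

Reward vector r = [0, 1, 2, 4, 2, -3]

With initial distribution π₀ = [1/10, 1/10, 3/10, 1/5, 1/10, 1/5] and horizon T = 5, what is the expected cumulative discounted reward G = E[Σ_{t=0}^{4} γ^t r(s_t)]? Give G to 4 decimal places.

t=0: π = [0.1000, 0.1000, 0.3000, 0.2000, 0.1000, 0.2000], E[r] = 1.1000, γ^t·E[r] = 1.100000, running G = 1.100000
t=1: π = [0.1300, 0.1600, 0.1400, 0.1500, 0.2100, 0.2100], E[r] = 0.8300, γ^t·E[r] = 0.581000, running G = 1.681000
t=2: π = [0.1140, 0.1770, 0.1660, 0.1290, 0.2090, 0.2050], E[r] = 0.8280, γ^t·E[r] = 0.405720, running G = 2.086720
t=3: π = [0.1166, 0.1793, 0.1677, 0.1295, 0.2050, 0.2019], E[r] = 0.8370, γ^t·E[r] = 0.287091, running G = 2.373811
t=4: π = [0.1168, 0.1783, 0.1680, 0.1297, 0.2044, 0.2028], E[r] = 0.8335, γ^t·E[r] = 0.200131, running G = 2.573942

G = 2.5739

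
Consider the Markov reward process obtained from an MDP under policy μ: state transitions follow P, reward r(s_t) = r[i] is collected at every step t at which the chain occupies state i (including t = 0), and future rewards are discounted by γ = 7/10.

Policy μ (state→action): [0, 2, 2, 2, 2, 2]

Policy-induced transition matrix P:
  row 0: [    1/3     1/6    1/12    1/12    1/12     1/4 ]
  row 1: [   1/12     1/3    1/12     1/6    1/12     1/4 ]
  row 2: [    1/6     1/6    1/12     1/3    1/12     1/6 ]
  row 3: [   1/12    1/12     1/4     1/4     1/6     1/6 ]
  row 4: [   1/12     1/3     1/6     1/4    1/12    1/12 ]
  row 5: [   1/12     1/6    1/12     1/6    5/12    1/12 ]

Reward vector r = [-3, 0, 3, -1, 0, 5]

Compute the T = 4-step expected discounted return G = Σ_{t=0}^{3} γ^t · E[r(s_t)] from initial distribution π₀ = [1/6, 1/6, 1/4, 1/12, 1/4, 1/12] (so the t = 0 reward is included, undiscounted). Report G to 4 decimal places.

t=0: π = [0.1667, 0.1667, 0.2500, 0.0833, 0.2500, 0.0833], E[r] = 0.5833, γ^t·E[r] = 0.583333, running G = 0.583333
t=1: π = [0.1458, 0.2292, 0.1181, 0.2222, 0.1181, 0.1667], E[r] = 0.5278, γ^t·E[r] = 0.369444, running G = 0.952778
t=2: π = [0.1296, 0.2060, 0.1302, 0.2025, 0.1574, 0.1742], E[r] = 0.6701, γ^t·E[r] = 0.328368, running G = 1.281146
t=3: π = [0.1266, 0.2104, 0.1302, 0.2076, 0.1583, 0.1670], E[r] = 0.6383, γ^t·E[r] = 0.218940, running G = 1.500086

G = 1.5001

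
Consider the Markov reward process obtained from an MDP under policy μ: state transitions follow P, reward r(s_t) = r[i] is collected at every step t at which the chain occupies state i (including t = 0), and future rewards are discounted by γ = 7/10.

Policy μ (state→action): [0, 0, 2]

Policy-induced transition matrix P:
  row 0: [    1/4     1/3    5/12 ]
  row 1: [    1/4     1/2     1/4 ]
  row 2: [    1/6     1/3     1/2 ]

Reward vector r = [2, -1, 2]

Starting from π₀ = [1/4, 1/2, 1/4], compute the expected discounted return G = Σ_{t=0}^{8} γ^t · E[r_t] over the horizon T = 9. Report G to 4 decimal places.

t=0: π = [0.2500, 0.5000, 0.2500], E[r] = 0.5000, γ^t·E[r] = 0.500000, running G = 0.500000
t=1: π = [0.2292, 0.4167, 0.3542], E[r] = 0.7500, γ^t·E[r] = 0.525000, running G = 1.025000
t=2: π = [0.2205, 0.4028, 0.3767], E[r] = 0.7917, γ^t·E[r] = 0.387917, running G = 1.412917
t=3: π = [0.2186, 0.4005, 0.3809], E[r] = 0.7986, γ^t·E[r] = 0.273924, running G = 1.686840
t=4: π = [0.2183, 0.4001, 0.3817], E[r] = 0.7998, γ^t·E[r] = 0.192024, running G = 1.878865
t=5: π = [0.2182, 0.4000, 0.3818], E[r] = 0.8000, γ^t·E[r] = 0.134450, running G = 2.013314
t=6: π = [0.2182, 0.4000, 0.3818], E[r] = 0.8000, γ^t·E[r] = 0.094118, running G = 2.107433
t=7: π = [0.2182, 0.4000, 0.3818], E[r] = 0.8000, γ^t·E[r] = 0.065883, running G = 2.173316
t=8: π = [0.2182, 0.4000, 0.3818], E[r] = 0.8000, γ^t·E[r] = 0.046118, running G = 2.219434

G = 2.2194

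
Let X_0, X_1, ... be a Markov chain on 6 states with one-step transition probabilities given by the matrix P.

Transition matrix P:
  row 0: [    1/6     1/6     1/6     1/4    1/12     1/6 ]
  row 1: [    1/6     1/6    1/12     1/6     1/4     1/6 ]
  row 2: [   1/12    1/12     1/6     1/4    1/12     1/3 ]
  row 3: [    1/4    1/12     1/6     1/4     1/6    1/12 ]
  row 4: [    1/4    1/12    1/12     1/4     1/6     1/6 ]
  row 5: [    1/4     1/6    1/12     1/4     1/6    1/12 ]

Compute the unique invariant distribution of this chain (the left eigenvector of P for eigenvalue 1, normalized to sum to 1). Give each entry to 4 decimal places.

Balance equations π_j = Σ_i π_i·P[i][j]:
  π_0 = 1/6·π_0 + 1/6·π_1 + 1/12·π_2 + 1/4·π_3 + 1/4·π_4 + 1/4·π_5
  π_1 = 1/6·π_0 + 1/6·π_1 + 1/12·π_2 + 1/12·π_3 + 1/12·π_4 + 1/6·π_5
  π_2 = 1/6·π_0 + 1/12·π_1 + 1/6·π_2 + 1/6·π_3 + 1/12·π_4 + 1/12·π_5
  π_3 = 1/4·π_0 + 1/6·π_1 + 1/4·π_2 + 1/4·π_3 + 1/4·π_4 + 1/4·π_5
  π_4 = 1/12·π_0 + 1/4·π_1 + 1/12·π_2 + 1/6·π_3 + 1/6·π_4 + 1/6·π_5
  normalize: π_0 + π_1 + π_2 + π_3 + π_4 + π_5 = 1
Solving the linear system gives exactly π = [50366/250415, 213/1727, 32801/250415, 414/1727, 37379/250415, 38954/250415].

π = [0.2011, 0.1233, 0.1310, 0.2397, 0.1493, 0.1556]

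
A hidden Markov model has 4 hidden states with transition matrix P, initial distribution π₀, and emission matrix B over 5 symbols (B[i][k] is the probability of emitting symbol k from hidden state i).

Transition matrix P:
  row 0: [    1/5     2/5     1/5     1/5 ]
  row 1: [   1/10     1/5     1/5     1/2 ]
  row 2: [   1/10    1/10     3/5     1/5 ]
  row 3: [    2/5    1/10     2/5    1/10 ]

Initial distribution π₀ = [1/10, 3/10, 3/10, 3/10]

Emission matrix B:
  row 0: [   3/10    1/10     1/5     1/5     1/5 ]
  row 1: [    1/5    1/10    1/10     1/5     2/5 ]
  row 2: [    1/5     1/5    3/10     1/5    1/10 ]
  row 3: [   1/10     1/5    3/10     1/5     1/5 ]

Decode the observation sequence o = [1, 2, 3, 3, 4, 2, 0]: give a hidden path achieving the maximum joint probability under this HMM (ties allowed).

t=0: δ = [1.000e-02, 3.000e-02, 6.000e-02, 6.000e-02]  (obs o_0=1)
t=1: δ = [4.800e-03, 6.000e-04, 1.080e-02, 4.500e-03]  ψ = [3, 1, 2, 1]  (obs o_1=2)
t=2: δ = [3.600e-04, 3.840e-04, 1.296e-03, 4.320e-04]  ψ = [3, 0, 2, 2]  (obs o_2=3)
t=3: δ = [3.456e-05, 2.880e-05, 1.555e-04, 5.184e-05]  ψ = [3, 0, 2, 2]  (obs o_3=3)
t=4: δ = [4.147e-06, 6.221e-06, 9.331e-06, 6.221e-06]  ψ = [3, 2, 2, 2]  (obs o_4=4)
t=5: δ = [4.977e-07, 1.659e-07, 1.680e-06, 9.331e-07]  ψ = [3, 0, 2, 1]  (obs o_5=2)
t=6: δ = [1.120e-07, 3.981e-08, 2.016e-07, 3.359e-08]  ψ = [3, 0, 2, 2]  (obs o_6=0)
backtrack: best end state = 2; path = [2, 2, 2, 2, 2, 2, 2]

path = [2, 2, 2, 2, 2, 2, 2]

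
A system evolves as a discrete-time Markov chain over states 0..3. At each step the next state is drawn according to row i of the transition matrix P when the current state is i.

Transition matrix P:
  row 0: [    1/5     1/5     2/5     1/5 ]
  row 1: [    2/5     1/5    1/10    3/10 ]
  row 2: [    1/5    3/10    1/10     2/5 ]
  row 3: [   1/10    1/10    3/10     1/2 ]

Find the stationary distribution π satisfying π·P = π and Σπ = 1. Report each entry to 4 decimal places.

Balance equations π_j = Σ_i π_i·P[i][j]:
  π_0 = 1/5·π_0 + 2/5·π_1 + 1/5·π_2 + 1/10·π_3
  π_1 = 1/5·π_0 + 1/5·π_1 + 3/10·π_2 + 1/10·π_3
  π_2 = 2/5·π_0 + 1/10·π_1 + 1/10·π_2 + 3/10·π_3
  normalize: π_0 + π_1 + π_2 + π_3 = 1
Solving the linear system gives exactly π = [191/959, 178/959, 226/959, 52/137].

π = [0.1992, 0.1856, 0.2357, 0.3796]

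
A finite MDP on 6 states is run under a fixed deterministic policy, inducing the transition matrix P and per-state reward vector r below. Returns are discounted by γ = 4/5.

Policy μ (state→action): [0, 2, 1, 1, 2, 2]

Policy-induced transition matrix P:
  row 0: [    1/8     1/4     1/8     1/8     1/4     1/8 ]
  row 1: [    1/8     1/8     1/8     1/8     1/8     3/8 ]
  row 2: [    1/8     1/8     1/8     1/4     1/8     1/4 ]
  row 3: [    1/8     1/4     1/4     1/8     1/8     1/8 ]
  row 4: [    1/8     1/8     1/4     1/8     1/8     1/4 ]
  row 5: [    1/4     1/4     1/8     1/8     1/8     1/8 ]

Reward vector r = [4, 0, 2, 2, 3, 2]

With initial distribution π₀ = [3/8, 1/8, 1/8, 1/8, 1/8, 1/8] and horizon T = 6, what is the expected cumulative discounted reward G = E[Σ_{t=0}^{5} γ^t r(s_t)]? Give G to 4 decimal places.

t=0: π = [0.3750, 0.1250, 0.1250, 0.1250, 0.1250, 0.1250], E[r] = 2.6250, γ^t·E[r] = 2.625000, running G = 2.625000
t=1: π = [0.1406, 0.2031, 0.1563, 0.1406, 0.1719, 0.1875], E[r] = 2.0469, γ^t·E[r] = 1.637500, running G = 4.262500
t=2: π = [0.1484, 0.1836, 0.1641, 0.1445, 0.1426, 0.2168], E[r] = 2.0723, γ^t·E[r] = 1.326250, running G = 5.588750
t=3: π = [0.1521, 0.1887, 0.1609, 0.1455, 0.1436, 0.2092], E[r] = 2.0703, γ^t·E[r] = 1.060000, running G = 6.648750
t=4: π = [0.1512, 0.1884, 0.1611, 0.1451, 0.1440, 0.2102], E[r] = 2.0696, γ^t·E[r] = 0.847713, running G = 7.496463
t=5: π = [0.1513, 0.1883, 0.1611, 0.1451, 0.1439, 0.2102], E[r] = 2.0698, γ^t·E[r] = 0.678241, running G = 8.174704

G = 8.1747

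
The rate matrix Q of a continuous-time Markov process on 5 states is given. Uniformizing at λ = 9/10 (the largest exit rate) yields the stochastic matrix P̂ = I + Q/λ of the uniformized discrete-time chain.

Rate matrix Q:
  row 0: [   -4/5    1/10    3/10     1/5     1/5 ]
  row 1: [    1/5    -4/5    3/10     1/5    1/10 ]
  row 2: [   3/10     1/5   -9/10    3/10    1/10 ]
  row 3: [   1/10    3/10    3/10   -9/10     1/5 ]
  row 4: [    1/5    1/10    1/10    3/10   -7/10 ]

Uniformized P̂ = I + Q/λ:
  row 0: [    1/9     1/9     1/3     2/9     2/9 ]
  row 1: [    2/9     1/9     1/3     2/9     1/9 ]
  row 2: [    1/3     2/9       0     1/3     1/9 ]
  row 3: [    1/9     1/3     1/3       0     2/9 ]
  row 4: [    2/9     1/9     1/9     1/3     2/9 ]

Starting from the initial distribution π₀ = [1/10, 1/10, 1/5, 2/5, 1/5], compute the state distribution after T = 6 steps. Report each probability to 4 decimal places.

t=0: π = [0.1000, 0.1000, 0.2000, 0.4000, 0.2000]
t=1: π = [0.1889, 0.2222, 0.2222, 0.1778, 0.1889]
t=2: π = [0.2062, 0.1753, 0.2173, 0.2284, 0.1728]
t=3: π = [0.1981, 0.1860, 0.2225, 0.2148, 0.1786]
t=4: π = [0.2011, 0.1836, 0.2195, 0.2191, 0.1768]
t=5: π = [0.1999, 0.1842, 0.2209, 0.2176, 0.1774]
t=6: π = [0.2004, 0.1840, 0.2203, 0.2181, 0.1772]

π = [0.2004, 0.1840, 0.2203, 0.2181, 0.1772]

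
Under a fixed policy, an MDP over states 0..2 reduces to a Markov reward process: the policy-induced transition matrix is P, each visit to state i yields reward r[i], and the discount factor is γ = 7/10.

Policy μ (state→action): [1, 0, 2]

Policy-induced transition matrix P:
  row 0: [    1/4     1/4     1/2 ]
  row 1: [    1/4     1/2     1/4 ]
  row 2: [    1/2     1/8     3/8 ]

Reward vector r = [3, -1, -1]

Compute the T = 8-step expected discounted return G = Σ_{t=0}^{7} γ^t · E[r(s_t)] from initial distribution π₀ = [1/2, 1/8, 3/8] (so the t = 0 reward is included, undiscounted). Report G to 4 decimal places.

t=0: π = [0.5000, 0.1250, 0.3750], E[r] = 1.0000, γ^t·E[r] = 1.000000, running G = 1.000000
t=1: π = [0.3438, 0.2344, 0.4219], E[r] = 0.3750, γ^t·E[r] = 0.262500, running G = 1.262500
t=2: π = [0.3555, 0.2559, 0.3887], E[r] = 0.4219, γ^t·E[r] = 0.206719, running G = 1.469219
t=3: π = [0.3472, 0.2654, 0.3875], E[r] = 0.3887, γ^t·E[r] = 0.133314, running G = 1.602533
t=4: π = [0.3469, 0.2679, 0.3852], E[r] = 0.3875, γ^t·E[r] = 0.093027, running G = 1.695560
t=5: π = [0.3463, 0.2688, 0.3849], E[r] = 0.3852, γ^t·E[r] = 0.064744, running G = 1.760305
t=6: π = [0.3462, 0.2691, 0.3847], E[r] = 0.3849, γ^t·E[r] = 0.045279, running G = 1.805584
t=7: π = [0.3462, 0.2692, 0.3846], E[r] = 0.3847, γ^t·E[r] = 0.031680, running G = 1.837265

G = 1.8373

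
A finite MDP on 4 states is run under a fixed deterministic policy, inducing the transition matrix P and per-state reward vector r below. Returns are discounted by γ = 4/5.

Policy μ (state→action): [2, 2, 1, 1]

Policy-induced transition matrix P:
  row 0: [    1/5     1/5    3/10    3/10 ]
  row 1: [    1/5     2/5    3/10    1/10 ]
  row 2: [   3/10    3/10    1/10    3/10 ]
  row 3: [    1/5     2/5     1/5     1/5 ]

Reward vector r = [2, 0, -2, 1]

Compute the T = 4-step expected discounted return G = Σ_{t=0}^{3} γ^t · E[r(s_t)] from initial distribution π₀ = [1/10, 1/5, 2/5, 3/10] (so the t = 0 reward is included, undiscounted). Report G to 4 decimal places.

G = 0.1734

t=0: π = [0.1000, 0.2000, 0.4000, 0.3000], E[r] = -0.3000, γ^t·E[r] = -0.300000, running G = -0.300000
t=1: π = [0.2400, 0.3400, 0.1900, 0.2300], E[r] = 0.3300, γ^t·E[r] = 0.264000, running G = -0.036000
t=2: π = [0.2190, 0.3330, 0.2390, 0.2090], E[r] = 0.1690, γ^t·E[r] = 0.108160, running G = 0.072160
t=3: π = [0.2239, 0.3323, 0.2313, 0.2125], E[r] = 0.1977, γ^t·E[r] = 0.101222, running G = 0.173382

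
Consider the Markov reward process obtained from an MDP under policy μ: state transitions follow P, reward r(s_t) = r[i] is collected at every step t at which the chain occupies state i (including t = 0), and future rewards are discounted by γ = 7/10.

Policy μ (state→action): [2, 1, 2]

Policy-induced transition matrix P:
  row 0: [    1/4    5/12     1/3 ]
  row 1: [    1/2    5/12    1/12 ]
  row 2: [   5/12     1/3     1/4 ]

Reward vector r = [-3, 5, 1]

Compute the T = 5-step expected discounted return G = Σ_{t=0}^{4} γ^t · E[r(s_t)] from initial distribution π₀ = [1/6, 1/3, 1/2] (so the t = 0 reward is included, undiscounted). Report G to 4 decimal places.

t=0: π = [0.1667, 0.3333, 0.5000], E[r] = 1.6667, γ^t·E[r] = 1.666667, running G = 1.666667
t=1: π = [0.4167, 0.3750, 0.2083], E[r] = 0.8333, γ^t·E[r] = 0.583333, running G = 2.250000
t=2: π = [0.3785, 0.3993, 0.2222], E[r] = 1.0833, γ^t·E[r] = 0.530833, running G = 2.780833
t=3: π = [0.3869, 0.3981, 0.2150], E[r] = 1.0451, γ^t·E[r] = 0.358483, running G = 3.139316
t=4: π = [0.3854, 0.3988, 0.2159], E[r] = 1.0535, γ^t·E[r] = 0.252953, running G = 3.392269

G = 3.3923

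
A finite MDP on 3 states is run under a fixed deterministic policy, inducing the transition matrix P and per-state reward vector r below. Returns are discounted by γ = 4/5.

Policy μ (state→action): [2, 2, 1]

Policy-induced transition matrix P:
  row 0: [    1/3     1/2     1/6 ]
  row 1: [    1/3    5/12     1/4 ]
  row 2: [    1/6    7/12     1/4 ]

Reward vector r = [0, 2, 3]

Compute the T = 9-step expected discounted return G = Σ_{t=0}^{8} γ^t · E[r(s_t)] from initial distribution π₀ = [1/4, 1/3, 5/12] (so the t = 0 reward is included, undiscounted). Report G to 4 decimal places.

t=0: π = [0.2500, 0.3333, 0.4167], E[r] = 1.9167, γ^t·E[r] = 1.916667, running G = 1.916667
t=1: π = [0.2639, 0.5069, 0.2292], E[r] = 1.7014, γ^t·E[r] = 1.361111, running G = 3.277778
t=2: π = [0.2951, 0.4769, 0.2280], E[r] = 1.6377, γ^t·E[r] = 1.048148, running G = 4.325926
t=3: π = [0.2953, 0.4793, 0.2254], E[r] = 1.6347, γ^t·E[r] = 0.836988, running G = 5.162914
t=4: π = [0.2958, 0.4788, 0.2254], E[r] = 1.6339, γ^t·E[r] = 0.669228, running G = 5.832142
t=5: π = [0.2958, 0.4789, 0.2254], E[r] = 1.6338, γ^t·E[r] = 0.535369, running G = 6.367510
t=6: π = [0.2958, 0.4789, 0.2254], E[r] = 1.6338, γ^t·E[r] = 0.428292, running G = 6.795802
t=7: π = [0.2958, 0.4789, 0.2254], E[r] = 1.6338, γ^t·E[r] = 0.342633, running G = 7.138435
t=8: π = [0.2958, 0.4789, 0.2254], E[r] = 1.6338, γ^t·E[r] = 0.274107, running G = 7.412542

G = 7.4125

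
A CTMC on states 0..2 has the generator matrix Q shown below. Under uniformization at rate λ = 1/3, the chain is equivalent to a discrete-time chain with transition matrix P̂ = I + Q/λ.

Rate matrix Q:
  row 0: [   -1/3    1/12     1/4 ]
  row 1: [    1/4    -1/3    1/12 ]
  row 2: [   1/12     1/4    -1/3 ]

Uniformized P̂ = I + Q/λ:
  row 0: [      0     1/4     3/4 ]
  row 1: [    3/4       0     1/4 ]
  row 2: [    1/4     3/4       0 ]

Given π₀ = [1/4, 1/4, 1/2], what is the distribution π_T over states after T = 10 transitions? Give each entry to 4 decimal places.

t=0: π = [0.2500, 0.2500, 0.5000]
t=1: π = [0.3125, 0.4375, 0.2500]
t=2: π = [0.3906, 0.2656, 0.3438]
t=3: π = [0.2852, 0.3555, 0.3594]
t=4: π = [0.3564, 0.3408, 0.3027]
t=5: π = [0.3313, 0.3162, 0.3525]
t=6: π = [0.3253, 0.3472, 0.3275]
t=7: π = [0.3423, 0.3270, 0.3307]
t=8: π = [0.3279, 0.3336, 0.3385]
t=9: π = [0.3348, 0.3358, 0.3293]
t=10: π = [0.3342, 0.3307, 0.3351]

π = [0.3342, 0.3307, 0.3351]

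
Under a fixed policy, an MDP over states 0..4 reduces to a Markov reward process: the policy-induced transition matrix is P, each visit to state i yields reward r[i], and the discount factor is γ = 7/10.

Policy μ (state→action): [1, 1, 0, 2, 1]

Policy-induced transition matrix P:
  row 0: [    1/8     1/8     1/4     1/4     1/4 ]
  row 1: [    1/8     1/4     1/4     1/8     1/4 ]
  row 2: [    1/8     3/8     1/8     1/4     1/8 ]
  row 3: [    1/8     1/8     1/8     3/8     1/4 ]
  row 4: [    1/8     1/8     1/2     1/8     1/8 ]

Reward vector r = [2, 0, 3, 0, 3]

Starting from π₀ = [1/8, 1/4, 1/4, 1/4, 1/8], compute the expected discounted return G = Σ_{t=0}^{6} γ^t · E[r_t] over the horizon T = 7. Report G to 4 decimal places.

G = 4.5600

t=0: π = [0.1250, 0.2500, 0.2500, 0.2500, 0.1250], E[r] = 1.3750, γ^t·E[r] = 1.375000, running G = 1.375000
t=1: π = [0.1250, 0.2188, 0.2188, 0.2344, 0.2031], E[r] = 1.5156, γ^t·E[r] = 1.060938, running G = 2.435938
t=2: π = [0.1250, 0.2070, 0.2441, 0.2266, 0.1973], E[r] = 1.5742, γ^t·E[r] = 0.771367, running G = 3.207305
t=3: π = [0.1250, 0.2119, 0.2405, 0.2278, 0.1948], E[r] = 1.5559, γ^t·E[r] = 0.533677, running G = 3.740981
t=4: π = [0.1250, 0.2116, 0.2402, 0.2276, 0.1956], E[r] = 1.5573, γ^t·E[r] = 0.373903, running G = 4.114884
t=5: π = [0.1250, 0.2115, 0.2404, 0.2276, 0.1955], E[r] = 1.5579, γ^t·E[r] = 0.261828, running G = 4.376713
t=6: π = [0.1250, 0.2115, 0.2404, 0.2276, 0.1955], E[r] = 1.5577, γ^t·E[r] = 0.183259, running G = 4.559972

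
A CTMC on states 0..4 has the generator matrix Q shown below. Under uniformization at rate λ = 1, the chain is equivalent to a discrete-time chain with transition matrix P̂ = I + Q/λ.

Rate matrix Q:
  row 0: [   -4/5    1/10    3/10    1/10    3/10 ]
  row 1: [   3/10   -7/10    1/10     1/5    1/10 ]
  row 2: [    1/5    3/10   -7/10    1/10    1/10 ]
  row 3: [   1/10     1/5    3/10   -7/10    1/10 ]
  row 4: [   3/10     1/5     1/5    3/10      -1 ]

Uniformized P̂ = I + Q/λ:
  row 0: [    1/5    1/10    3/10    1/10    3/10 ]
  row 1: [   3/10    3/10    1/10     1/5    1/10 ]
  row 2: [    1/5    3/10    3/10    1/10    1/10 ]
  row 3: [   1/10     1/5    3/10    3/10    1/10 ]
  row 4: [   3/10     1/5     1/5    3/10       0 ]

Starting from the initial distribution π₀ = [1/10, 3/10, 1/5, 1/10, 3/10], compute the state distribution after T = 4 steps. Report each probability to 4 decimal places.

t=0: π = [0.1000, 0.3000, 0.2000, 0.1000, 0.3000]
t=1: π = [0.2500, 0.2400, 0.2100, 0.2100, 0.0900]
t=2: π = [0.2120, 0.2200, 0.2430, 0.1840, 0.1410]
t=3: π = [0.2177, 0.2251, 0.2419, 0.1870, 0.1283]
t=4: π = [0.2166, 0.2249, 0.2422, 0.1856, 0.1307]

π = [0.2166, 0.2249, 0.2422, 0.1856, 0.1307]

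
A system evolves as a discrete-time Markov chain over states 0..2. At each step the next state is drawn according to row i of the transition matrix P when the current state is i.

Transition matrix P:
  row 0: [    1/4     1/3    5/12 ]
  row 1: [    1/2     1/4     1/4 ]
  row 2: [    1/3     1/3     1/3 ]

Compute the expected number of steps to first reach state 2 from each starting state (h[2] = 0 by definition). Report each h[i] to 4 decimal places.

h = [2.7368, 3.1579, 0.0000]

First-step conditioning: h[2] = 0; for i ≠ 2, h[i] = 1 + Σ_k P[i][k]·h[k].
  h[0] = 1 + 1/4·h[0] + 1/3·h[1]
  h[1] = 1 + 1/2·h[0] + 1/4·h[1]
Solving the 2×2 linear system over states ≠ 2 gives exactly h = [52/19, 60/19, 0] (h[2] = 0 is the target).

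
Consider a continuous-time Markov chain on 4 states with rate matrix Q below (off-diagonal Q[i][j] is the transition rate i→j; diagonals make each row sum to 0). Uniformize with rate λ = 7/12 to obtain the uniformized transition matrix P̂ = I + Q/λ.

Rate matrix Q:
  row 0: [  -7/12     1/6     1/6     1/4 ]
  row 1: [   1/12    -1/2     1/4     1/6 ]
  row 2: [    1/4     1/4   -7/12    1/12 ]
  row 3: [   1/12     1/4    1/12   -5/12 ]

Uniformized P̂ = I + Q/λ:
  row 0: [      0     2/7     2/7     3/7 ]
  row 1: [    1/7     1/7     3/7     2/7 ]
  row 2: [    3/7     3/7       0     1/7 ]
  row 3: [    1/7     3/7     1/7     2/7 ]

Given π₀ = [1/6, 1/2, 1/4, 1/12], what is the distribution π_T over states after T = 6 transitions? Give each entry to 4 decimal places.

t=0: π = [0.1667, 0.5000, 0.2500, 0.0833]
t=1: π = [0.1905, 0.2619, 0.2738, 0.2738]
t=2: π = [0.1939, 0.3265, 0.2058, 0.2738]
t=3: π = [0.1740, 0.3076, 0.2345, 0.2840]
t=4: π = [0.1850, 0.3158, 0.2221, 0.2771]
t=5: π = [0.1799, 0.3119, 0.2278, 0.2804]
t=6: π = [0.1822, 0.3138, 0.2251, 0.2789]

π = [0.1822, 0.3138, 0.2251, 0.2789]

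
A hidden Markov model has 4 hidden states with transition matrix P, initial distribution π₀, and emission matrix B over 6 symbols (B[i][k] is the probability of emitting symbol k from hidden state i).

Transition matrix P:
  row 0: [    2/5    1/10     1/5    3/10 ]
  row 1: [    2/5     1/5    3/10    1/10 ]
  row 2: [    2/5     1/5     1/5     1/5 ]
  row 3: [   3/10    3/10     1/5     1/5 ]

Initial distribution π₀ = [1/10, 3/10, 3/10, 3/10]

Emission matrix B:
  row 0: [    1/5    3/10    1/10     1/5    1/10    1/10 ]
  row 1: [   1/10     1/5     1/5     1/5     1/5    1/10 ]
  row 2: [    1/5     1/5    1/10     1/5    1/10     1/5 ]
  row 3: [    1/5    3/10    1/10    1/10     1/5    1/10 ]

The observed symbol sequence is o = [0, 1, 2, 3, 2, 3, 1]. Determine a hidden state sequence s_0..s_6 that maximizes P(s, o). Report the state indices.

t=0: δ = [2.000e-02, 3.000e-02, 6.000e-02, 6.000e-02]  (obs o_0=0)
t=1: δ = [7.200e-03, 3.600e-03, 2.400e-03, 3.600e-03]  ψ = [2, 3, 2, 2]  (obs o_1=1)
t=2: δ = [2.880e-04, 2.160e-04, 1.440e-04, 2.160e-04]  ψ = [0, 3, 0, 0]  (obs o_2=2)
t=3: δ = [2.304e-05, 1.296e-05, 1.296e-05, 8.640e-06]  ψ = [0, 3, 1, 0]  (obs o_3=3)
t=4: δ = [9.216e-07, 5.184e-07, 4.608e-07, 6.912e-07]  ψ = [0, 1, 0, 0]  (obs o_4=2)
t=5: δ = [7.373e-08, 4.147e-08, 3.686e-08, 2.765e-08]  ψ = [0, 3, 0, 0]  (obs o_5=3)
t=6: δ = [8.847e-09, 1.659e-09, 2.949e-09, 6.636e-09]  ψ = [0, 1, 0, 0]  (obs o_6=1)
backtrack: best end state = 0; path = [2, 0, 0, 0, 0, 0, 0]

path = [2, 0, 0, 0, 0, 0, 0]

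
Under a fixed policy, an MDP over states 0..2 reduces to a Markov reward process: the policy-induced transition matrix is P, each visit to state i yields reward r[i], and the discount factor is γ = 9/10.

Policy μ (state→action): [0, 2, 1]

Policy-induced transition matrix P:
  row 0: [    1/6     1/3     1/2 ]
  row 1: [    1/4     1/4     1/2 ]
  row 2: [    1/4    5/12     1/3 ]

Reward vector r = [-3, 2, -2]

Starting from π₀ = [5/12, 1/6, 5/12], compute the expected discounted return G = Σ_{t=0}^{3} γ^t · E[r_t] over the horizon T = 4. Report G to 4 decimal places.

G = -3.8087

t=0: π = [0.4167, 0.1667, 0.4167], E[r] = -1.7500, γ^t·E[r] = -1.750000, running G = -1.750000
t=1: π = [0.2153, 0.3542, 0.4306], E[r] = -0.7986, γ^t·E[r] = -0.718750, running G = -2.468750
t=2: π = [0.2321, 0.3397, 0.4282], E[r] = -0.8733, γ^t·E[r] = -0.707344, running G = -3.176094
t=3: π = [0.2307, 0.3407, 0.4286], E[r] = -0.8678, γ^t·E[r] = -0.632637, running G = -3.808730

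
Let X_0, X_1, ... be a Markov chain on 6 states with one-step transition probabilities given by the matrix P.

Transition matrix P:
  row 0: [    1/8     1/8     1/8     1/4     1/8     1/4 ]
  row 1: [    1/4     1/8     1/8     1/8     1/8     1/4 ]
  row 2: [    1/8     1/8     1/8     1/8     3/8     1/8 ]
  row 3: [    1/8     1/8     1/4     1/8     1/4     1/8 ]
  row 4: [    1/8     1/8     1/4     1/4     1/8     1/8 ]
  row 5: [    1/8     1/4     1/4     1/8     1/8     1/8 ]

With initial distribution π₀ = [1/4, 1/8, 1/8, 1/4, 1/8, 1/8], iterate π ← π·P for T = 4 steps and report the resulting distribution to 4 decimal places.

π = [0.1431, 0.1451, 0.1902, 0.1671, 0.1934, 0.1610]

t=0: π = [0.2500, 0.1250, 0.1250, 0.2500, 0.1250, 0.1250]
t=1: π = [0.1406, 0.1406, 0.1875, 0.1719, 0.1875, 0.1719]
t=2: π = [0.1426, 0.1465, 0.1914, 0.1660, 0.1934, 0.1602]
t=3: π = [0.1433, 0.1450, 0.1899, 0.1670, 0.1936, 0.1611]
t=4: π = [0.1431, 0.1451, 0.1902, 0.1671, 0.1934, 0.1610]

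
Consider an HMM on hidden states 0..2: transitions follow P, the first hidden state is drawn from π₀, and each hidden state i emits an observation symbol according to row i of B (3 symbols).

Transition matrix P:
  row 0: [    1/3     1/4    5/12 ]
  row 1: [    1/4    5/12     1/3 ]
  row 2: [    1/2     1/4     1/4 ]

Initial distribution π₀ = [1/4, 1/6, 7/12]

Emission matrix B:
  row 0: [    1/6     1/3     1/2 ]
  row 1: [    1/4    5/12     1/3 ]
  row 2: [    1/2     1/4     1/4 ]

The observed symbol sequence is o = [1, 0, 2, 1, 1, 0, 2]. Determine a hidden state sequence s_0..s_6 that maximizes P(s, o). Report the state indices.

t=0: δ = [8.333e-02, 6.944e-02, 1.458e-01]  (obs o_0=1)
t=1: δ = [1.215e-02, 9.115e-03, 1.823e-02]  ψ = [2, 2, 2]  (obs o_1=0)
t=2: δ = [4.557e-03, 1.519e-03, 1.266e-03]  ψ = [2, 2, 0]  (obs o_2=2)
t=3: δ = [5.064e-04, 4.747e-04, 4.747e-04]  ψ = [0, 0, 0]  (obs o_3=1)
t=4: δ = [7.912e-05, 8.242e-05, 5.275e-05]  ψ = [2, 1, 0]  (obs o_4=1)
t=5: δ = [4.396e-06, 8.585e-06, 1.648e-05]  ψ = [0, 1, 0]  (obs o_5=0)
t=6: δ = [4.121e-06, 1.374e-06, 1.030e-06]  ψ = [2, 2, 2]  (obs o_6=2)
backtrack: best end state = 0; path = [2, 2, 0, 2, 0, 2, 0]

path = [2, 2, 0, 2, 0, 2, 0]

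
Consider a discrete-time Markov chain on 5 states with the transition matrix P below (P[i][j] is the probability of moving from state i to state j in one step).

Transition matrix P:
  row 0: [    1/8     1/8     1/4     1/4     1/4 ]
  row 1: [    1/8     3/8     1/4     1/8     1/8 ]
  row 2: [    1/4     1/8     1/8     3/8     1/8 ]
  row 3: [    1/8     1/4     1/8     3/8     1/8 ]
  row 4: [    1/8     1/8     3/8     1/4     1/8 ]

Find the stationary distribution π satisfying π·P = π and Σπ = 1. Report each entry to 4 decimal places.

Balance equations π_j = Σ_i π_i·P[i][j]:
  π_0 = 1/8·π_0 + 1/8·π_1 + 1/4·π_2 + 1/8·π_3 + 1/8·π_4
  π_1 = 1/8·π_0 + 3/8·π_1 + 1/8·π_2 + 1/4·π_3 + 1/8·π_4
  π_2 = 1/4·π_0 + 1/4·π_1 + 1/8·π_2 + 1/8·π_3 + 3/8·π_4
  π_3 = 1/4·π_0 + 1/8·π_1 + 3/8·π_2 + 3/8·π_3 + 1/4·π_4
  normalize: π_0 + π_1 + π_2 + π_3 + π_4 = 1
Solving the linear system gives exactly π = [541/3587, 768/3587, 741/3587, 1021/3587, 516/3587].

π = [0.1508, 0.2141, 0.2066, 0.2846, 0.1439]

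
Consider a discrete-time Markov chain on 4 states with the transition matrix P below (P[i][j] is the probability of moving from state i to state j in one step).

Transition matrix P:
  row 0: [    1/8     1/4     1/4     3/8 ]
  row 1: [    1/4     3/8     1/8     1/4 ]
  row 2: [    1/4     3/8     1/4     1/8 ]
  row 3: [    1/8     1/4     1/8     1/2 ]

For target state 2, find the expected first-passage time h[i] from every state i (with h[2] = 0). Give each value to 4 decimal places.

h = [6.0308, 6.7692, 0.0000, 6.8923]

First-step conditioning: h[2] = 0; for i ≠ 2, h[i] = 1 + Σ_k P[i][k]·h[k].
  h[0] = 1 + 1/8·h[0] + 1/4·h[1] + 3/8·h[3]
  h[1] = 1 + 1/4·h[0] + 3/8·h[1] + 1/4·h[3]
  h[3] = 1 + 1/8·h[0] + 1/4·h[1] + 1/2·h[3]
Solving the 3×3 linear system over states ≠ 2 gives exactly h = [392/65, 88/13, 0, 448/65] (h[2] = 0 is the target).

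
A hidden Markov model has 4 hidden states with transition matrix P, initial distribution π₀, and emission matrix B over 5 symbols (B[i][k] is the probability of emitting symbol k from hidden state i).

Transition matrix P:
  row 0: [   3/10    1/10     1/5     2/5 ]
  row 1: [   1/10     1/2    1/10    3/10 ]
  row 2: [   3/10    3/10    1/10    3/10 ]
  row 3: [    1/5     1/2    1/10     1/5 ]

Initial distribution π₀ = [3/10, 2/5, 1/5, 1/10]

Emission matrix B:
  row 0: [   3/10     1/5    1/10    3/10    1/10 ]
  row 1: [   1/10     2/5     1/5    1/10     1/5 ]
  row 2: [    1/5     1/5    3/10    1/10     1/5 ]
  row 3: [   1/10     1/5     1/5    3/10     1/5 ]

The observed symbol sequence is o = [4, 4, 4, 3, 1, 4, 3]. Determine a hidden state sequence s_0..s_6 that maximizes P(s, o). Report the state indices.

path = [1, 1, 1, 3, 1, 1, 3]

t=0: δ = [3.000e-02, 8.000e-02, 4.000e-02, 2.000e-02]  (obs o_0=4)
t=1: δ = [1.200e-03, 8.000e-03, 1.600e-03, 4.800e-03]  ψ = [2, 1, 1, 1]  (obs o_1=4)
t=2: δ = [9.600e-05, 8.000e-04, 1.600e-04, 4.800e-04]  ψ = [3, 1, 1, 1]  (obs o_2=4)
t=3: δ = [2.880e-05, 4.000e-05, 8.000e-06, 7.200e-05]  ψ = [3, 1, 1, 1]  (obs o_3=3)
t=4: δ = [2.880e-06, 1.440e-05, 1.440e-06, 2.880e-06]  ψ = [3, 3, 3, 3]  (obs o_4=1)
t=5: δ = [1.440e-07, 1.440e-06, 2.880e-07, 8.640e-07]  ψ = [1, 1, 1, 1]  (obs o_5=4)
t=6: δ = [5.184e-08, 7.200e-08, 1.440e-08, 1.296e-07]  ψ = [3, 1, 1, 1]  (obs o_6=3)
backtrack: best end state = 3; path = [1, 1, 1, 3, 1, 1, 3]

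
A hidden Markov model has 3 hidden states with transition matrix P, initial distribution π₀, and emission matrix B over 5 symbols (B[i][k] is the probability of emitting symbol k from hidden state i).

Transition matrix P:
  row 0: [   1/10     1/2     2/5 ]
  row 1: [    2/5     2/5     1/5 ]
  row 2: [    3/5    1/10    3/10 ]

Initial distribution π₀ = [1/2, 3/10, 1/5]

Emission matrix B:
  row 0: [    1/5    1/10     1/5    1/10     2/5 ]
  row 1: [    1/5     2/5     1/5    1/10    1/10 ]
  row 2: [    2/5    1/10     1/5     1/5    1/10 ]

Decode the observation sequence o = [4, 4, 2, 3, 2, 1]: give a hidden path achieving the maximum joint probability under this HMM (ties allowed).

path = [0, 2, 0, 2, 0, 1]

t=0: δ = [2.000e-01, 3.000e-02, 2.000e-02]  (obs o_0=4)
t=1: δ = [8.000e-03, 1.000e-02, 8.000e-03]  ψ = [0, 0, 0]  (obs o_1=4)
t=2: δ = [9.600e-04, 8.000e-04, 6.400e-04]  ψ = [2, 0, 0]  (obs o_2=2)
t=3: δ = [3.840e-05, 4.800e-05, 7.680e-05]  ψ = [2, 0, 0]  (obs o_3=3)
t=4: δ = [9.216e-06, 3.840e-06, 4.608e-06]  ψ = [2, 0, 2]  (obs o_4=2)
t=5: δ = [2.765e-07, 1.843e-06, 3.686e-07]  ψ = [2, 0, 0]  (obs o_5=1)
backtrack: best end state = 1; path = [0, 2, 0, 2, 0, 1]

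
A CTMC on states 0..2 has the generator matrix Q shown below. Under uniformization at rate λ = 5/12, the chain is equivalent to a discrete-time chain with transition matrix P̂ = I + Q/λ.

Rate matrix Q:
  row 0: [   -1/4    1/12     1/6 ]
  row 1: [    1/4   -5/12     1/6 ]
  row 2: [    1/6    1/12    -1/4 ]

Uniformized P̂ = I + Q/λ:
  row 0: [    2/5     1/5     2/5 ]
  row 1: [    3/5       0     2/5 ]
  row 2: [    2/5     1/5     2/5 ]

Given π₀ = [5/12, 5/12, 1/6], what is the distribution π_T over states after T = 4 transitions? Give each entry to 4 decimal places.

π = [0.4329, 0.1671, 0.4000]

t=0: π = [0.4167, 0.4167, 0.1667]
t=1: π = [0.4833, 0.1167, 0.4000]
t=2: π = [0.4233, 0.1767, 0.4000]
t=3: π = [0.4353, 0.1647, 0.4000]
t=4: π = [0.4329, 0.1671, 0.4000]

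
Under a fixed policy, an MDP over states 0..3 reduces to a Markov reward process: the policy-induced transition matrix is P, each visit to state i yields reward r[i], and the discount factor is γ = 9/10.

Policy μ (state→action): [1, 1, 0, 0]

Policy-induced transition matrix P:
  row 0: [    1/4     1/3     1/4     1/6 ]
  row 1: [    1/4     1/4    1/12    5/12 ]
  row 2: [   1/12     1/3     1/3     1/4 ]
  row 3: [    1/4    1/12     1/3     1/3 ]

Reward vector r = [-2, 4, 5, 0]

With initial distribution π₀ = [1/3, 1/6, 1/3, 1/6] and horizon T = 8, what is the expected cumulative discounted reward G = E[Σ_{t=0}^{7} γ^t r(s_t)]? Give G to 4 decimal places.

G = 10.3970

t=0: π = [0.3333, 0.1667, 0.3333, 0.1667], E[r] = 1.6667, γ^t·E[r] = 1.666667, running G = 1.666667
t=1: π = [0.1944, 0.2778, 0.2639, 0.2639], E[r] = 2.0417, γ^t·E[r] = 1.837500, running G = 3.504167
t=2: π = [0.2060, 0.2442, 0.2477, 0.3021], E[r] = 1.8032, γ^t·E[r] = 1.460625, running G = 4.964792
t=3: π = [0.2087, 0.2375, 0.2551, 0.2987], E[r] = 1.8080, γ^t·E[r] = 1.318008, running G = 6.282799
t=4: π = [0.2075, 0.2389, 0.2566, 0.2971], E[r] = 1.8234, γ^t·E[r] = 1.196321, running G = 7.479121
t=5: π = [0.2072, 0.2392, 0.2563, 0.2973], E[r] = 1.8238, γ^t·E[r] = 1.076930, running G = 8.556051
t=6: π = [0.2073, 0.2391, 0.2563, 0.2974], E[r] = 1.8231, γ^t·E[r] = 0.968895, running G = 9.524947
t=7: π = [0.2073, 0.2391, 0.2563, 0.2974], E[r] = 1.8231, γ^t·E[r] = 0.872005, running G = 10.396951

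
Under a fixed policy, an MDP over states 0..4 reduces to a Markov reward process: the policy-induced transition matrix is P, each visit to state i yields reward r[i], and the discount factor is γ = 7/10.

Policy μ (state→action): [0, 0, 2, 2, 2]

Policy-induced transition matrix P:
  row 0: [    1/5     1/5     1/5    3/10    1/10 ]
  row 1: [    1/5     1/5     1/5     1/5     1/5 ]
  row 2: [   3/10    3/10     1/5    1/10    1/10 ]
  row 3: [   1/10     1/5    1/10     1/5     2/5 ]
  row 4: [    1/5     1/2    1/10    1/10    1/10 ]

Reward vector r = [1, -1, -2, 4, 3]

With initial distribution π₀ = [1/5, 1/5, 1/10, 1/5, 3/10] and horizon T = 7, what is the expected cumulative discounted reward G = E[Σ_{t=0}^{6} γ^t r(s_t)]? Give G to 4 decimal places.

t=0: π = [0.2000, 0.2000, 0.1000, 0.2000, 0.3000], E[r] = 1.5000, γ^t·E[r] = 1.500000, running G = 1.500000
t=1: π = [0.1900, 0.3000, 0.1500, 0.1800, 0.1800], E[r] = 0.8500, γ^t·E[r] = 0.595000, running G = 2.095000
t=2: π = [0.1970, 0.2690, 0.1640, 0.1860, 0.1840], E[r] = 0.8960, γ^t·E[r] = 0.439040, running G = 2.534040
t=3: π = [0.1978, 0.2716, 0.1630, 0.1849, 0.1827], E[r] = 0.8879, γ^t·E[r] = 0.304550, running G = 2.838590
t=4: π = [0.1978, 0.2711, 0.1632, 0.1852, 0.1826], E[r] = 0.8890, γ^t·E[r] = 0.213437, running G = 3.052027
t=5: π = [0.1978, 0.2711, 0.1632, 0.1852, 0.1827], E[r] = 0.8891, γ^t·E[r] = 0.149424, running G = 3.201450
t=6: π = [0.1978, 0.2711, 0.1632, 0.1852, 0.1827], E[r] = 0.8890, γ^t·E[r] = 0.104593, running G = 3.306043

G = 3.3060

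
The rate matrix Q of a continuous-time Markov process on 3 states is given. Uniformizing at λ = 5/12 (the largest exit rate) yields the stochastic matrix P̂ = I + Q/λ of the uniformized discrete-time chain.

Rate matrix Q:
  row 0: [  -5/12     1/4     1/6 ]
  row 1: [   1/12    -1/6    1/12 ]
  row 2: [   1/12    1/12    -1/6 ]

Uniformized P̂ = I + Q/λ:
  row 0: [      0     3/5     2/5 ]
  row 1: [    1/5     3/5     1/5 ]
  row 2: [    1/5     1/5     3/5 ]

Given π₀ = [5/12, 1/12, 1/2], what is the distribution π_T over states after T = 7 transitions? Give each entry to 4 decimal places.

π = [0.1667, 0.4441, 0.3892]

t=0: π = [0.4167, 0.0833, 0.5000]
t=1: π = [0.1167, 0.4000, 0.4833]
t=2: π = [0.1767, 0.4067, 0.4167]
t=3: π = [0.1647, 0.4333, 0.4020]
t=4: π = [0.1671, 0.4392, 0.3937]
t=5: π = [0.1666, 0.4425, 0.3909]
t=6: π = [0.1667, 0.4436, 0.3897]
t=7: π = [0.1667, 0.4441, 0.3892]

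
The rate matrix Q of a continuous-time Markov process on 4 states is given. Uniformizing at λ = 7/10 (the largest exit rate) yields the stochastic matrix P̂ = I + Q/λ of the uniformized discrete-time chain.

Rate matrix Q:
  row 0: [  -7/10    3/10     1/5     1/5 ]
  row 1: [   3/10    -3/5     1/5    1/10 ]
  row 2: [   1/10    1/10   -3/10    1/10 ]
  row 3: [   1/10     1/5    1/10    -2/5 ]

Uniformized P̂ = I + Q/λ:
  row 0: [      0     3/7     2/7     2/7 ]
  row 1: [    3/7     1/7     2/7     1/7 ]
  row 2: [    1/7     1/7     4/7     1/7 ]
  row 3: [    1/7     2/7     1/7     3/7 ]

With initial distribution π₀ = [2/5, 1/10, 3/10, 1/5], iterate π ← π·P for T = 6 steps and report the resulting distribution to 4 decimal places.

t=0: π = [0.4000, 0.1000, 0.3000, 0.2000]
t=1: π = [0.1143, 0.2857, 0.3429, 0.2571]
t=2: π = [0.2082, 0.2122, 0.3469, 0.2327]
t=3: π = [0.1738, 0.2356, 0.3516, 0.2391]
t=4: π = [0.1853, 0.2267, 0.3520, 0.2360]
t=5: π = [0.1811, 0.2295, 0.3526, 0.2368]
t=6: π = [0.1826, 0.2284, 0.3526, 0.2364]

π = [0.1826, 0.2284, 0.3526, 0.2364]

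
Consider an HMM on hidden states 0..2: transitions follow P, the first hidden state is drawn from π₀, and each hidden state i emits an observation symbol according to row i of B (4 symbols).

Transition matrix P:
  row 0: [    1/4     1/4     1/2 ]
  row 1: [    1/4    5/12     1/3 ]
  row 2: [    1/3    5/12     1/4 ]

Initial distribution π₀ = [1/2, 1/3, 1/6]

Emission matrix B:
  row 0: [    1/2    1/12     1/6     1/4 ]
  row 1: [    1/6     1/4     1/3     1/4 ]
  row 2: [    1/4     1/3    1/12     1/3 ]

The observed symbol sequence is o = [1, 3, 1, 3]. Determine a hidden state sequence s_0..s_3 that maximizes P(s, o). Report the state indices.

path = [1, 2, 1, 2]

t=0: δ = [4.167e-02, 8.333e-02, 5.556e-02]  (obs o_0=1)
t=1: δ = [5.208e-03, 8.681e-03, 9.259e-03]  ψ = [1, 1, 1]  (obs o_1=3)
t=2: δ = [2.572e-04, 9.645e-04, 9.645e-04]  ψ = [2, 2, 1]  (obs o_2=1)
t=3: δ = [8.038e-05, 1.005e-04, 1.072e-04]  ψ = [2, 1, 1]  (obs o_3=3)
backtrack: best end state = 2; path = [1, 2, 1, 2]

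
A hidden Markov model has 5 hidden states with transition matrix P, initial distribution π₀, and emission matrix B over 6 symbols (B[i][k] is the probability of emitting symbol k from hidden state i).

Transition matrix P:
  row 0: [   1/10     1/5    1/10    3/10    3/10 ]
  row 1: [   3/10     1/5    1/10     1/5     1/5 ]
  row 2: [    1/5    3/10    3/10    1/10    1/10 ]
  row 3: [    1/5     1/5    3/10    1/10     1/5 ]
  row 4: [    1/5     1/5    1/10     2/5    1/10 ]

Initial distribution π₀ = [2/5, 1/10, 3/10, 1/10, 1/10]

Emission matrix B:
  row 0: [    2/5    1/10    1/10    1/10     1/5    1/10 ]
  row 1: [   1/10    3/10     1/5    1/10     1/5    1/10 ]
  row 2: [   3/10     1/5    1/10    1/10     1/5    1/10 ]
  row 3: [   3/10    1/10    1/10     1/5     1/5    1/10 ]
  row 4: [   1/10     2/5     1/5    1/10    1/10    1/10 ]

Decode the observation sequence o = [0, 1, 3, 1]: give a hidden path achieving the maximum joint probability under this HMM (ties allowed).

t=0: δ = [1.600e-01, 1.000e-02, 9.000e-02, 3.000e-02, 1.000e-02]  (obs o_0=0)
t=1: δ = [1.800e-03, 9.600e-03, 5.400e-03, 4.800e-03, 1.920e-02]  ψ = [2, 0, 2, 0, 0]  (obs o_1=1)
t=2: δ = [3.840e-04, 3.840e-04, 1.920e-04, 1.536e-03, 1.920e-04]  ψ = [4, 4, 4, 4, 1]  (obs o_2=3)
t=3: δ = [3.072e-05, 9.216e-05, 9.216e-05, 1.536e-05, 1.229e-04]  ψ = [3, 3, 3, 3, 3]  (obs o_3=1)
backtrack: best end state = 4; path = [0, 4, 3, 4]

path = [0, 4, 3, 4]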